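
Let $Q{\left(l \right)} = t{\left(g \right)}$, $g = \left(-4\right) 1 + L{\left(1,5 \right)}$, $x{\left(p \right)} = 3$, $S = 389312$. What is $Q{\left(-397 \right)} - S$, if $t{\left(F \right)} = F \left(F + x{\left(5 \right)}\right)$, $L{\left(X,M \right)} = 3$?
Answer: $-389314$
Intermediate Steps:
$g = -1$ ($g = \left(-4\right) 1 + 3 = -4 + 3 = -1$)
$t{\left(F \right)} = F \left(3 + F\right)$ ($t{\left(F \right)} = F \left(F + 3\right) = F \left(3 + F\right)$)
$Q{\left(l \right)} = -2$ ($Q{\left(l \right)} = - (3 - 1) = \left(-1\right) 2 = -2$)
$Q{\left(-397 \right)} - S = -2 - 389312 = -389314$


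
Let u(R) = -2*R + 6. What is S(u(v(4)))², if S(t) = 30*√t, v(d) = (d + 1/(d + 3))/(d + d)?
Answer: 31275/7 ≈ 4467.9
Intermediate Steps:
v(d) = (d + 1/(3 + d))/(2*d) (v(d) = (d + 1/(3 + d))/((2*d)) = (d + 1/(3 + d))*(1/(2*d)) = (d + 1/(3 + d))/(2*d))
u(R) = 6 - 2*R
S(u(v(4)))² = (30*√(6 - (1 + 4² + 3*4)/(4*(3 + 4))))² = (30*√(6 - (1 + 16 + 12)/(4*7)))² = (30*√(6 - 29/(4*7)))² = (30*√(6 - 2*29/56))² = (30*√(6 - 29/28))² = (30*√(139/28))² = (30*(√973/14))² = (15*√973/7)² = 31275/7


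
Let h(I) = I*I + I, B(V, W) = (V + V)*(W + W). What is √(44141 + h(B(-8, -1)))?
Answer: √45197 ≈ 212.60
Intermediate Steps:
B(V, W) = 4*V*W (B(V, W) = (2*V)*(2*W) = 4*V*W)
h(I) = I + I² (h(I) = I² + I = I + I²)
√(44141 + h(B(-8, -1))) = √(44141 + (4*(-8)*(-1))*(1 + 4*(-8)*(-1))) = √(44141 + 32*(1 + 32)) = √(44141 + 32*33) = √(44141 + 1056) = √45197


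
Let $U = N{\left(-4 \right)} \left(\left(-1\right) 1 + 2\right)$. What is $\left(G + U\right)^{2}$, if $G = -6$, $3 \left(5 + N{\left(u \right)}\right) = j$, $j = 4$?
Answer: $\frac{841}{9} \approx 93.444$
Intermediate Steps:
$N{\left(u \right)} = - \frac{11}{3}$ ($N{\left(u \right)} = -5 + \frac{1}{3} \cdot 4 = -5 + \frac{4}{3} = - \frac{11}{3}$)
$U = - \frac{11}{3}$ ($U = - \frac{11 \left(\left(-1\right) 1 + 2\right)}{3} = - \frac{11 \left(-1 + 2\right)}{3} = \left(- \frac{11}{3}\right) 1 = - \frac{11}{3} \approx -3.6667$)
$\left(G + U\right)^{2} = \left(-6 - \frac{11}{3}\right)^{2} = \left(- \frac{29}{3}\right)^{2} = \frac{841}{9}$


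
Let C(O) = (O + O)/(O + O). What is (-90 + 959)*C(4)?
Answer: 869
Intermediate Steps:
C(O) = 1 (C(O) = (2*O)/((2*O)) = (2*O)*(1/(2*O)) = 1)
(-90 + 959)*C(4) = (-90 + 959)*1 = 869*1 = 869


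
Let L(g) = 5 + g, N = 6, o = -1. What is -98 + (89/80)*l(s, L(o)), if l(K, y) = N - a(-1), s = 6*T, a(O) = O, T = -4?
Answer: -7217/80 ≈ -90.213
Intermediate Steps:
s = -24 (s = 6*(-4) = -24)
l(K, y) = 7 (l(K, y) = 6 - 1*(-1) = 6 + 1 = 7)
-98 + (89/80)*l(s, L(o)) = -98 + (89/80)*7 = -98 + 623/80 = -7217/80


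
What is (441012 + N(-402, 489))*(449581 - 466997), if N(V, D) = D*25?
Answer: -7893575592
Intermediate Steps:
N(V, D) = 25*D
(441012 + N(-402, 489))*(449581 - 466997) = (441012 + 25*489)*(449581 - 466997) = (441012 + 12225)*(-17416) = 453237*(-17416) = -7893575592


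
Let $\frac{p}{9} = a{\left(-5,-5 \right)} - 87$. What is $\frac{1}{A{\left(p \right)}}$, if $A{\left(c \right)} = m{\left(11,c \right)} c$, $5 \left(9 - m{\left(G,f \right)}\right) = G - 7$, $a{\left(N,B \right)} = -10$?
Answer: $- \frac{5}{35793} \approx -0.00013969$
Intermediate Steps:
$m{\left(G,f \right)} = \frac{52}{5} - \frac{G}{5}$ ($m{\left(G,f \right)} = 9 - \frac{G - 7}{5} = 9 - \frac{-7 + G}{5} = 9 - \left(- \frac{7}{5} + \frac{G}{5}\right) = \frac{52}{5} - \frac{G}{5}$)
$p = -873$ ($p = 9 \left(-10 - 87\right) = 9 \left(-97\right) = -873$)
$A{\left(c \right)} = \frac{41 c}{5}$ ($A{\left(c \right)} = \left(\frac{52}{5} - \frac{11}{5}\right) c = \frac{41 c}{5}$)
$\frac{1}{A{\left(p \right)}} = \frac{1}{\frac{41}{5} \left(-873\right)} = \frac{1}{- \frac{35793}{5}} = - \frac{5}{35793}$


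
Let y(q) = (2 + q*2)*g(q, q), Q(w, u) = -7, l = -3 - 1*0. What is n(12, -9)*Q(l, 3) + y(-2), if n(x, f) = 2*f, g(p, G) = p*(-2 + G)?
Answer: 110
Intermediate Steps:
l = -3 (l = -3 + 0 = -3)
y(q) = q*(-2 + q)*(2 + 2*q) (y(q) = (2 + q*2)*(q*(-2 + q)) = (2 + 2*q)*(q*(-2 + q)) = q*(-2 + q)*(2 + 2*q))
n(12, -9)*Q(l, 3) + y(-2) = (2*(-9))*(-7) + 2*(-2)*(1 - 2)*(-2 - 2) = -18*(-7) + 2*(-2)*(-1)*(-4) = 126 - 16 = 110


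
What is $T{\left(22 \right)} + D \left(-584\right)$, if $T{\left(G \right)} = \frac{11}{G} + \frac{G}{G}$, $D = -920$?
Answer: $\frac{1074563}{2} \approx 5.3728 \cdot 10^{5}$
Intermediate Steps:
$T{\left(G \right)} = 1 + \frac{11}{G}$ ($T{\left(G \right)} = \frac{11}{G} + 1 = 1 + \frac{11}{G}$)
$T{\left(22 \right)} + D \left(-584\right) = \frac{11 + 22}{22} - -537280 = \frac{1}{22} \cdot 33 + 537280 = \frac{3}{2} + 537280 = \frac{1074563}{2}$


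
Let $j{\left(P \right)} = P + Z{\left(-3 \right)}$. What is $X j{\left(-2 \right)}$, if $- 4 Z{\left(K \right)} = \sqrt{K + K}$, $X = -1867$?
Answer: $3734 + \frac{1867 i \sqrt{6}}{4} \approx 3734.0 + 1143.3 i$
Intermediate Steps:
$Z{\left(K \right)} = - \frac{\sqrt{2} \sqrt{K}}{4}$ ($Z{\left(K \right)} = - \frac{\sqrt{K + K}}{4} = - \frac{\sqrt{2 K}}{4} = - \frac{\sqrt{2} \sqrt{K}}{4}$)
$j{\left(P \right)} = P - \frac{i \sqrt{6}}{4}$ ($j{\left(P \right)} = P - \frac{\sqrt{2} \sqrt{-3}}{4} = P - \frac{\sqrt{2} i \sqrt{3}}{4} = P - \frac{i \sqrt{6}}{4}$)
$X j{\left(-2 \right)} = - 1867 \left(-2 - \frac{i \sqrt{6}}{4}\right) = 3734 + \frac{1867 i \sqrt{6}}{4}$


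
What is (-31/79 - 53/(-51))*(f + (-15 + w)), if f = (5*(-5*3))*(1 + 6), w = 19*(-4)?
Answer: -1605296/4029 ≈ -398.44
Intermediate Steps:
w = -76
f = -525 (f = (5*(-15))*7 = -75*7 = -525)
(-31/79 - 53/(-51))*(f + (-15 + w)) = (-31/79 - 53/(-51))*(-525 + (-15 - 76)) = (-31*1/79 - 53*(-1/51))*(-525 - 91) = (-31/79 + 53/51)*(-616) = (2606/4029)*(-616) = -1605296/4029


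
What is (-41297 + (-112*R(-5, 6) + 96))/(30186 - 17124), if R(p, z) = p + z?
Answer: -13771/4354 ≈ -3.1628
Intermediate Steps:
(-41297 + (-112*R(-5, 6) + 96))/(30186 - 17124) = (-41297 + (-112*(-5 + 6) + 96))/(30186 - 17124) = (-41297 + (-112*1 + 96))/13062 = (-41297 + (-112 + 96))*(1/13062) = (-41297 - 16)*(1/13062) = -41313*1/13062 = -13771/4354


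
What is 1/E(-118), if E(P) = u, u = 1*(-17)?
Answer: -1/17 ≈ -0.058824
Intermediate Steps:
u = -17
E(P) = -17
1/E(-118) = 1/(-17) = -1/17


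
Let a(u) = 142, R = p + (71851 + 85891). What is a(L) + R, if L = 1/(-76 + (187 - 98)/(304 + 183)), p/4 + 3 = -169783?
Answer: -521260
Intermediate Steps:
p = -679144 (p = -12 + 4*(-169783) = -12 - 679132 = -679144)
L = -487/36923 (L = 1/(-76 + 89/487) = 1/(-36923/487) = -487/36923 ≈ -0.013190)
R = -521402 (R = -679144 + (71851 + 85891) = -679144 + 157742 = -521402)
a(L) + R = 142 - 521402 = -521260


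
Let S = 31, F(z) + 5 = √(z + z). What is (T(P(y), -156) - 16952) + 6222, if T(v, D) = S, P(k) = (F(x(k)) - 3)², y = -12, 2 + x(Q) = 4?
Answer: -10699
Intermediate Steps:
x(Q) = 2 (x(Q) = -2 + 4 = 2)
F(z) = -5 + √2*√z (F(z) = -5 + √(z + z) = -5 + √(2*z) = -5 + √2*√z)
P(k) = 36 (P(k) = ((-5 + √2*√2) - 3)² = ((-5 + 2) - 3)² = (-3 - 3)² = (-6)² = 36)
T(v, D) = 31
(T(P(y), -156) - 16952) + 6222 = (31 - 16952) + 6222 = -16921 + 6222 = -10699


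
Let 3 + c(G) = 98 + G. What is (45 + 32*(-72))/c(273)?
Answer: -2259/368 ≈ -6.1386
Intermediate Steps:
c(G) = 95 + G (c(G) = -3 + (98 + G) = 95 + G)
(45 + 32*(-72))/c(273) = (45 + 32*(-72))/(95 + 273) = (45 - 2304)/368 = -2259*1/368 = -2259/368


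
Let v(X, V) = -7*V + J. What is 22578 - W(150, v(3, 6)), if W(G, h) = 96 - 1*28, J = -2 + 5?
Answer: 22510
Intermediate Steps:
J = 3
v(X, V) = 3 - 7*V (v(X, V) = -7*V + 3 = 3 - 7*V)
W(G, h) = 68 (W(G, h) = 96 - 28 = 68)
22578 - W(150, v(3, 6)) = 22578 - 1*68 = 22578 - 68 = 22510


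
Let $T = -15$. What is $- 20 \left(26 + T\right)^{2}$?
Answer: $-2420$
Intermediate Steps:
$- 20 \left(26 + T\right)^{2} = - 20 \left(26 - 15\right)^{2} = - 20 \cdot 11^{2} = \left(-20\right) 121 = -2420$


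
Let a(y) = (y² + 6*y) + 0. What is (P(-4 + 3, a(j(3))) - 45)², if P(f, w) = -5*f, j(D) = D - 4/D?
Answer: 1600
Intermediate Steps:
a(y) = y² + 6*y
(P(-4 + 3, a(j(3))) - 45)² = (-5*(-4 + 3) - 45)² = (-5*(-1) - 45)² = (5 - 45)² = (-40)² = 1600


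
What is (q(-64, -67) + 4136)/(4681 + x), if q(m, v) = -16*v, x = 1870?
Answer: 5208/6551 ≈ 0.79499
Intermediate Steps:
q(m, v) = -16*v
(q(-64, -67) + 4136)/(4681 + x) = (-16*(-67) + 4136)/(4681 + 1870) = (1072 + 4136)/6551 = 5208*(1/6551) = 5208/6551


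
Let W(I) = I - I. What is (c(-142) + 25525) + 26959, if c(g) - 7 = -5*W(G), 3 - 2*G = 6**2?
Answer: 52491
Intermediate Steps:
G = -33/2 (G = 3/2 - 1/2*6**2 = 3/2 - 1/2*36 = 3/2 - 18 = -33/2 ≈ -16.500)
W(I) = 0
c(g) = 7 (c(g) = 7 - 5*0 = 7 + 0 = 7)
(c(-142) + 25525) + 26959 = (7 + 25525) + 26959 = 25532 + 26959 = 52491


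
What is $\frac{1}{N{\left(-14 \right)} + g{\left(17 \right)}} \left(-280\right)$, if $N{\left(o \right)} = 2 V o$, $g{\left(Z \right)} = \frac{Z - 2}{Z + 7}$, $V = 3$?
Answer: $\frac{2240}{667} \approx 3.3583$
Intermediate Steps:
$g{\left(Z \right)} = \frac{-2 + Z}{7 + Z}$
$N{\left(o \right)} = 6 o$ ($N{\left(o \right)} = 2 \cdot 3 o = 6 o$)
$\frac{1}{N{\left(-14 \right)} + g{\left(17 \right)}} \left(-280\right) = \frac{1}{6 \left(-14\right) + \frac{-2 + 17}{7 + 17}} \left(-280\right) = \frac{1}{-84 + \frac{1}{24} \cdot 15} \left(-280\right) = \frac{1}{-84 + \frac{5}{8}} \left(-280\right) = \frac{1}{- \frac{667}{8}} \left(-280\right) = \left(- \frac{8}{667}\right) \left(-280\right) = \frac{2240}{667}$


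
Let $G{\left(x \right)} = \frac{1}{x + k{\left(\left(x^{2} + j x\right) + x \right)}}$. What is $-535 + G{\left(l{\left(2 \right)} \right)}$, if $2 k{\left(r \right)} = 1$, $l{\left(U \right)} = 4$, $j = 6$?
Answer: $- \frac{4813}{9} \approx -534.78$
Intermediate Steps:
$k{\left(r \right)} = \frac{1}{2}$ ($k{\left(r \right)} = \frac{1}{2} \cdot 1 = \frac{1}{2}$)
$G{\left(x \right)} = \frac{1}{\frac{1}{2} + x}$ ($G{\left(x \right)} = \frac{1}{x + \frac{1}{2}} = \frac{1}{\frac{1}{2} + x}$)
$-535 + G{\left(l{\left(2 \right)} \right)} = -535 + \frac{2}{1 + 2 \cdot 4} = -535 + \frac{2}{1 + 8} = -535 + \frac{2}{9} = - \frac{4813}{9}$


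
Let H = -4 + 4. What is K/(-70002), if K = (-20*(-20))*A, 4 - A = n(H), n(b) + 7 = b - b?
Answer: -2200/35001 ≈ -0.062855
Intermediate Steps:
H = 0
n(b) = -7 (n(b) = -7 + (b - b) = -7 + 0 = -7)
A = 11 (A = 4 - 1*(-7) = 4 + 7 = 11)
K = 4400 (K = -20*(-20)*11 = 400*11 = 4400)
K/(-70002) = 4400/(-70002) = 4400*(-1/70002) = -2200/35001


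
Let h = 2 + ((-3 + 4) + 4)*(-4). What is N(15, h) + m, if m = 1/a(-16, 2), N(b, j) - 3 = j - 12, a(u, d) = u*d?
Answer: -865/32 ≈ -27.031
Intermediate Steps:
a(u, d) = d*u
h = -18 (h = 2 + (1 + 4)*(-4) = 2 + 5*(-4) = 2 - 20 = -18)
N(b, j) = -9 + j (N(b, j) = 3 + (j - 12) = 3 + (-12 + j) = -9 + j)
m = -1/32 (m = 1/(2*(-16)) = 1/(-32) = -1/32 ≈ -0.031250)
N(15, h) + m = (-9 - 18) - 1/32 = -27 - 1/32 = -865/32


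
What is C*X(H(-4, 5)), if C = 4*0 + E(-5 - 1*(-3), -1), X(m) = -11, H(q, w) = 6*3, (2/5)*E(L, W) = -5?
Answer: 275/2 ≈ 137.50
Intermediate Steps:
E(L, W) = -25/2 (E(L, W) = (5/2)*(-5) = -25/2)
H(q, w) = 18
C = -25/2 (C = 4*0 - 25/2 = 0 - 25/2 = -25/2 ≈ -12.500)
C*X(H(-4, 5)) = -25/2*(-11) = 275/2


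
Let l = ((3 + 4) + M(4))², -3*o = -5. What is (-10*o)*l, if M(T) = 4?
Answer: -6050/3 ≈ -2016.7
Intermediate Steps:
o = 5/3 (o = -⅓*(-5) = 5/3 ≈ 1.6667)
l = 121 (l = ((3 + 4) + 4)² = (7 + 4)² = 11² = 121)
(-10*o)*l = -10*5/3*121 = -50/3*121 = -6050/3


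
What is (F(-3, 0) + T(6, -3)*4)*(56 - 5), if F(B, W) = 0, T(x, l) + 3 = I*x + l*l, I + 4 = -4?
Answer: -8568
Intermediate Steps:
I = -8 (I = -4 - 4 = -8)
T(x, l) = -3 + l² - 8*x (T(x, l) = -3 + (-8*x + l*l) = -3 + (-8*x + l²) = -3 + (l² - 8*x) = -3 + l² - 8*x)
(F(-3, 0) + T(6, -3)*4)*(56 - 5) = (0 + (-3 + (-3)² - 8*6)*4)*(56 - 5) = (0 + (-3 + 9 - 48)*4)*51 = (0 - 42*4)*51 = (0 - 168)*51 = -168*51 = -8568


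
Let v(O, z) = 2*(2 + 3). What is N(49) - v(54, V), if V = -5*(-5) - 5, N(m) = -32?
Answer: -42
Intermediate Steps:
V = 20 (V = 25 - 5 = 20)
v(O, z) = 10 (v(O, z) = 2*5 = 10)
N(49) - v(54, V) = -32 - 1*10 = -32 - 10 = -42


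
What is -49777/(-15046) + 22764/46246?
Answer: 1322247143/347908658 ≈ 3.8006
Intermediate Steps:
-49777/(-15046) + 22764/46246 = -49777*(-1/15046) + 22764*(1/46246) = 49777/15046 + 11382/23123 = 1322247143/347908658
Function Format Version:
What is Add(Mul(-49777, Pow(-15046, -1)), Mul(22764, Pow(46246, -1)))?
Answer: Rational(1322247143, 347908658) ≈ 3.8006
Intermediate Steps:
Add(Mul(-49777, Pow(-15046, -1)), Mul(22764, Pow(46246, -1))) = Add(Mul(-49777, Rational(-1, 15046)), Mul(22764, Rational(1, 46246))) = Add(Rational(49777, 15046), Rational(11382, 23123)) = Rational(1322247143, 347908658)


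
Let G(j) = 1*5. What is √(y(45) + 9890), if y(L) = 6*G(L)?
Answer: 8*√155 ≈ 99.599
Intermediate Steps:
G(j) = 5
y(L) = 30 (y(L) = 6*5 = 30)
√(y(45) + 9890) = √(30 + 9890) = √9920 = 8*√155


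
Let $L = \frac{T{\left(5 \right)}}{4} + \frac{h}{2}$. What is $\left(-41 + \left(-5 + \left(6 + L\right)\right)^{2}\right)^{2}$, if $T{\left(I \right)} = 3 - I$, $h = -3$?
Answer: $1600$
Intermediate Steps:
$L = -2$ ($L = \frac{3 - 5}{4} - \frac{3}{2} = \left(3 - 5\right) \frac{1}{4} - \frac{3}{2} = \left(-2\right) \frac{1}{4} - \frac{3}{2} = - \frac{1}{2} - \frac{3}{2} = -2$)
$\left(-41 + \left(-5 + \left(6 + L\right)\right)^{2}\right)^{2} = \left(-41 + \left(-5 + \left(6 - 2\right)\right)^{2}\right)^{2} = \left(-41 + \left(-5 + 4\right)^{2}\right)^{2} = \left(-41 + \left(-1\right)^{2}\right)^{2} = \left(-41 + 1\right)^{2} = \left(-40\right)^{2} = 1600$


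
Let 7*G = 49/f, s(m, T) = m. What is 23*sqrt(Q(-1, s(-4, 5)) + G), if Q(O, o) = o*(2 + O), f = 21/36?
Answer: 46*sqrt(2) ≈ 65.054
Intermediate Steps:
f = 7/12 (f = 21*(1/36) = 7/12 ≈ 0.58333)
G = 12 (G = (49/(7/12))/7 = (49*(12/7))/7 = (1/7)*84 = 12)
23*sqrt(Q(-1, s(-4, 5)) + G) = 23*sqrt(-4*(2 - 1) + 12) = 23*sqrt(-4*1 + 12) = 23*sqrt(-4 + 12) = 23*sqrt(8) = 23*(2*sqrt(2)) = 46*sqrt(2)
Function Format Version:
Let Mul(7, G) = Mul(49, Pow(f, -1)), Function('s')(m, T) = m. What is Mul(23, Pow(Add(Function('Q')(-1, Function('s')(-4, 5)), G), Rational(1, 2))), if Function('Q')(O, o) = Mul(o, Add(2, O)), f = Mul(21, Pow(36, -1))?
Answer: Mul(46, Pow(2, Rational(1, 2))) ≈ 65.054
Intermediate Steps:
f = Rational(7, 12) (f = Mul(21, Rational(1, 36)) = Rational(7, 12) ≈ 0.58333)
G = 12 (G = Mul(Rational(1, 7), Mul(49, Pow(Rational(7, 12), -1))) = Mul(Rational(1, 7), Mul(49, Rational(12, 7))) = Mul(Rational(1, 7), 84) = 12)
Mul(23, Pow(Add(Function('Q')(-1, Function('s')(-4, 5)), G), Rational(1, 2))) = Mul(23, Pow(Add(Mul(-4, Add(2, -1)), 12), Rational(1, 2))) = Mul(23, Pow(Add(Mul(-4, 1), 12), Rational(1, 2))) = Mul(23, Pow(Add(-4, 12), Rational(1, 2))) = Mul(23, Pow(8, Rational(1, 2))) = Mul(23, Mul(2, Pow(2, Rational(1, 2)))) = Mul(46, Pow(2, Rational(1, 2)))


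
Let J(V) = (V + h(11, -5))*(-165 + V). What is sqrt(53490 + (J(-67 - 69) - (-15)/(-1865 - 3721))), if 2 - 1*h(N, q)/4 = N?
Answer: sqrt(7447917882)/266 ≈ 324.44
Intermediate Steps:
h(N, q) = 8 - 4*N
J(V) = (-165 + V)*(-36 + V) (J(V) = (V + (8 - 4*11))*(-165 + V) = (V + (8 - 44))*(-165 + V) = (V - 36)*(-165 + V) = (-36 + V)*(-165 + V) = (-165 + V)*(-36 + V))
sqrt(53490 + (J(-67 - 69) - (-15)/(-1865 - 3721))) = sqrt(53490 + ((5940 + (-67 - 69)**2 - 201*(-67 - 69)) - (-15)/(-1865 - 3721))) = sqrt(53490 + ((5940 + (-136)**2 - 201*(-136)) - (-15)/(-5586))) = sqrt(53490 + ((5940 + 18496 + 27336) - (-15)*(-1)/5586)) = sqrt(53490 + (51772 - 1*5/1862)) = sqrt(53490 + (51772 - 5/1862)) = sqrt(53490 + 96399459/1862) = sqrt(195997839/1862) = sqrt(7447917882)/266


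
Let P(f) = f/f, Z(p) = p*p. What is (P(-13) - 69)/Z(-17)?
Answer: -4/17 ≈ -0.23529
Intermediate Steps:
Z(p) = p**2
P(f) = 1
(P(-13) - 69)/Z(-17) = (1 - 69)/((-17)**2) = -68/289 = -68*1/289 = -4/17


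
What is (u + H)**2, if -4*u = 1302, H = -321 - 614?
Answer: 6355441/4 ≈ 1.5889e+6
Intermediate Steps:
H = -935
u = -651/2 (u = -1/4*1302 = -651/2 ≈ -325.50)
(u + H)**2 = (-651/2 - 935)**2 = (-2521/2)**2 = 6355441/4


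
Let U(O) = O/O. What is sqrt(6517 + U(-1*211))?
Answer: sqrt(6518) ≈ 80.734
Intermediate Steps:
U(O) = 1
sqrt(6517 + U(-1*211)) = sqrt(6517 + 1) = sqrt(6518)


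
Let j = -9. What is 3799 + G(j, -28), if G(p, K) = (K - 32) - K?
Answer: 3767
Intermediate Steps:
G(p, K) = -32 (G(p, K) = (-32 + K) - K = -32)
3799 + G(j, -28) = 3799 - 32 = 3767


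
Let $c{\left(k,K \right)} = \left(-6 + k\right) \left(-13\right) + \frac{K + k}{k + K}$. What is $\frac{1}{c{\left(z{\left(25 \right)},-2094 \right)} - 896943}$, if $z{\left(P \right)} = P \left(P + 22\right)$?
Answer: $- \frac{1}{912139} \approx -1.0963 \cdot 10^{-6}$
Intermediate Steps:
$z{\left(P \right)} = P \left(22 + P\right)$
$c{\left(k,K \right)} = 79 - 13 k$ ($c{\left(k,K \right)} = \left(78 - 13 k\right) + \frac{K + k}{K + k} = \left(78 - 13 k\right) + 1 = 79 - 13 k$)
$\frac{1}{c{\left(z{\left(25 \right)},-2094 \right)} - 896943} = \frac{1}{\left(79 - 13 \cdot 25 \left(22 + 25\right)\right) - 896943} = \frac{1}{\left(79 - 13 \cdot 25 \cdot 47\right) - 896943} = \frac{1}{\left(79 - 15275\right) - 896943} = \frac{1}{-15196 - 896943} = \frac{1}{-912139} = - \frac{1}{912139}$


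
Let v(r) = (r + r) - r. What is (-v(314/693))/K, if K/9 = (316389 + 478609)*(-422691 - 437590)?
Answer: 157/2132809741734903 ≈ 7.3612e-14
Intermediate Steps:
v(r) = r (v(r) = 2*r - r = r)
K = -6155295069942 (K = 9*((316389 + 478609)*(-422691 - 437590)) = 9*(794998*(-860281)) = 9*(-683921674438) = -6155295069942)
(-v(314/693))/K = -314/693/(-6155295069942) = -314/693*(-1/6155295069942) = 157/2132809741734903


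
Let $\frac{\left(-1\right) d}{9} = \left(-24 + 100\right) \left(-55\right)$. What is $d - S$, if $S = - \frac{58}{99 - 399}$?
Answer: $\frac{5642971}{150} \approx 37620.0$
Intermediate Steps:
$d = 37620$ ($d = - 9 \left(-24 + 100\right) \left(-55\right) = - 9 \cdot 76 \left(-55\right) = \left(-9\right) \left(-4180\right) = 37620$)
$S = \frac{29}{150}$ ($S = - \frac{58}{-300} = \left(-58\right) \left(- \frac{1}{300}\right) = \frac{29}{150} \approx 0.19333$)
$d - S = 37620 - \frac{29}{150} = \frac{5642971}{150}$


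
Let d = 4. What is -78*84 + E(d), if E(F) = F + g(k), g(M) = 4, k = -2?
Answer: -6544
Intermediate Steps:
E(F) = 4 + F (E(F) = F + 4 = 4 + F)
-78*84 + E(d) = -78*84 + (4 + 4) = -6552 + 8 = -6544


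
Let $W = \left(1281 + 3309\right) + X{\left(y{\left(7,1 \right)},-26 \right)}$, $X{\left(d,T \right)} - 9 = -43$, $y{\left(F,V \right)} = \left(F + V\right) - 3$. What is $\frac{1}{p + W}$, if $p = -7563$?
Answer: $- \frac{1}{3007} \approx -0.00033256$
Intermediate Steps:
$y{\left(F,V \right)} = -3 + F + V$
$X{\left(d,T \right)} = -34$ ($X{\left(d,T \right)} = 9 - 43 = -34$)
$W = 4556$ ($W = \left(1281 + 3309\right) - 34 = 4590 - 34 = 4556$)
$\frac{1}{p + W} = \frac{1}{-7563 + 4556} = \frac{1}{-3007} = - \frac{1}{3007}$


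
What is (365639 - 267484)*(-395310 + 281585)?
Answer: -11162677375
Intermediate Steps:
(365639 - 267484)*(-395310 + 281585) = 98155*(-113725) = -11162677375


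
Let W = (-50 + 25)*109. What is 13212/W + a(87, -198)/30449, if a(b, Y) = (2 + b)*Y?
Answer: -450312138/82973525 ≈ -5.4272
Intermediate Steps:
a(b, Y) = Y*(2 + b)
W = -2725 (W = -25*109 = -2725)
13212/W + a(87, -198)/30449 = 13212/(-2725) - 198*(2 + 87)/30449 = 13212*(-1/2725) - 198*89*(1/30449) = -13212/2725 - 17622*1/30449 = -13212/2725 - 17622/30449 = -450312138/82973525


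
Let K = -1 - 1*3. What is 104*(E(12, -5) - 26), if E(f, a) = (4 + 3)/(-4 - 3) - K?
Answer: -2392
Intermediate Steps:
K = -4 (K = -1 - 3 = -4)
E(f, a) = 3 (E(f, a) = (4 + 3)/(-4 - 3) - 1*(-4) = 7/(-7) + 4 = 7*(-⅐) + 4 = -1 + 4 = 3)
104*(E(12, -5) - 26) = 104*(3 - 26) = 104*(-23) = -2392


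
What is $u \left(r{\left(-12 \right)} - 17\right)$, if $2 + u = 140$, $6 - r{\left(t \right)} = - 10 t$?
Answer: $-18078$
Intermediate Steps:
$r{\left(t \right)} = 6 + 10 t$ ($r{\left(t \right)} = 6 - - 10 t = 6 + 10 t$)
$u = 138$ ($u = -2 + 140 = 138$)
$u \left(r{\left(-12 \right)} - 17\right) = 138 \left(\left(6 + 10 \left(-12\right)\right) - 17\right) = 138 \left(\left(6 - 120\right) - 17\right) = 138 \left(-114 - 17\right) = 138 \left(-131\right) = -18078$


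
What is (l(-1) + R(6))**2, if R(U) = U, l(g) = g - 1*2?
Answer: 9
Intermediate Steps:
l(g) = -2 + g (l(g) = g - 2 = -2 + g)
(l(-1) + R(6))**2 = ((-2 - 1) + 6)**2 = (-3 + 6)**2 = 3**2 = 9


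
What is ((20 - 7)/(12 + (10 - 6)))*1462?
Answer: 9503/8 ≈ 1187.9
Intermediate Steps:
((20 - 7)/(12 + (10 - 6)))*1462 = (13/(12 + 4))*1462 = (13/16)*1462 = 9503/8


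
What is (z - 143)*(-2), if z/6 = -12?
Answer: 430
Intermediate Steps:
z = -72 (z = 6*(-12) = -72)
(z - 143)*(-2) = (-72 - 143)*(-2) = -215*(-2) = 430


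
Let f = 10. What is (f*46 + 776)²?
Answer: 1527696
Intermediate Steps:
(f*46 + 776)² = (10*46 + 776)² = (460 + 776)² = 1236² = 1527696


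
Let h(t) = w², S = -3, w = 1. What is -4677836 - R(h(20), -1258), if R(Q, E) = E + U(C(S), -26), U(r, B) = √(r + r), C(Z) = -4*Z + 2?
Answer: -4676578 - 2*√7 ≈ -4.6766e+6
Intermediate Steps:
C(Z) = 2 - 4*Z
h(t) = 1 (h(t) = 1² = 1)
U(r, B) = √2*√r (U(r, B) = √(2*r) = √2*√r)
R(Q, E) = E + 2*√7 (R(Q, E) = E + √2*√(2 - 4*(-3)) = E + √2*√(2 + 12) = E + √2*√14 = E + 2*√7)
-4677836 - R(h(20), -1258) = -4677836 - (-1258 + 2*√7) = -4677836 + (1258 - 2*√7) = -4676578 - 2*√7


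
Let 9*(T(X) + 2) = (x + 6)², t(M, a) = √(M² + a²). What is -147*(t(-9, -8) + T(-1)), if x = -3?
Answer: 147 - 147*√145 ≈ -1623.1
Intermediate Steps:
T(X) = -1 (T(X) = -2 + (-3 + 6)²/9 = -2 + (⅑)*3² = -2 + (⅑)*9 = -2 + 1 = -1)
-147*(t(-9, -8) + T(-1)) = -147*(√((-9)² + (-8)²) - 1) = -147*(√(81 + 64) - 1) = -147*(√145 - 1) = -147*(-1 + √145) = 147 - 147*√145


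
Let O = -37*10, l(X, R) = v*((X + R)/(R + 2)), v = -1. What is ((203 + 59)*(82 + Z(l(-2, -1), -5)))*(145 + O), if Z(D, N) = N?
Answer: -4539150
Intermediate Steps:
l(X, R) = -(R + X)/(2 + R) (l(X, R) = -(X + R)/(R + 2) = -(R + X)/(2 + R))
O = -370
((203 + 59)*(82 + Z(l(-2, -1), -5)))*(145 + O) = ((203 + 59)*(82 - 5))*(145 - 370) = (262*77)*(-225) = 20174*(-225) = -4539150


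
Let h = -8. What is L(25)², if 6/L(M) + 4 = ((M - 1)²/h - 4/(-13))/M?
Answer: 105625/138384 ≈ 0.76327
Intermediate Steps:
L(M) = 6/(-4 + (4/13 - (-1 + M)²/8)/M) (L(M) = 6/(-4 + ((M - 1)²/(-8) - 4/(-13))/M) = 6/(-4 + ((-1 + M)²*(-⅛) - 4*(-1/13))/M) = 6/(-4 + (-(-1 + M)²/8 + 4/13)/M) = 6/(-4 + (4/13 - (-1 + M)²/8)/M))
L(25)² = (624*25/(32 - 416*25 - 13*(-1 + 25)²))² = (624*25/(32 - 10400 - 13*24²))² = (624*25/(32 - 10400 - 13*576))² = (624*25/(32 - 10400 - 7488))² = (624*25/(-17856))² = (624*25*(-1/17856))² = (-325/372)² = 105625/138384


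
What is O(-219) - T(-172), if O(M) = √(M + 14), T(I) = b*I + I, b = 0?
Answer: 172 + I*√205 ≈ 172.0 + 14.318*I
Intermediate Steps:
T(I) = I (T(I) = 0*I + I = 0 + I = I)
O(M) = √(14 + M)
O(-219) - T(-172) = √(14 - 219) - 1*(-172) = √(-205) + 172 = I*√205 + 172 = 172 + I*√205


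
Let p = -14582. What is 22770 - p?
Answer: 37352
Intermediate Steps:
22770 - p = 22770 - 1*(-14582) = 22770 + 14582 = 37352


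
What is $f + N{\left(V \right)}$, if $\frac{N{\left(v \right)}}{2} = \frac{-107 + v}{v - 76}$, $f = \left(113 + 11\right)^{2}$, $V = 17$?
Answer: $\frac{907364}{59} \approx 15379.0$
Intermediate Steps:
$f = 15376$ ($f = 124^{2} = 15376$)
$N{\left(v \right)} = \frac{2 \left(-107 + v\right)}{-76 + v}$ ($N{\left(v \right)} = 2 \frac{-107 + v}{v - 76} = 2 \frac{-107 + v}{-76 + v} = \frac{2 \left(-107 + v\right)}{-76 + v}$)
$f + N{\left(V \right)} = 15376 + \frac{2 \left(-107 + 17\right)}{-76 + 17} = 15376 + 2 \frac{1}{-59} \left(-90\right) = 15376 + 2 \left(- \frac{1}{59}\right) \left(-90\right) = 15376 + \frac{180}{59} = \frac{907364}{59}$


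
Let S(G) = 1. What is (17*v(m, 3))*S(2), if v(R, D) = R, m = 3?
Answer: 51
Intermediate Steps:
(17*v(m, 3))*S(2) = (17*3)*1 = 51*1 = 51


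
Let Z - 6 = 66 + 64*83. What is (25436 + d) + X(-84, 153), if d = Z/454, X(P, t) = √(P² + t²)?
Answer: 5776664/227 + 3*√3385 ≈ 25622.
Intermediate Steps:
Z = 5384 (Z = 6 + (66 + 64*83) = 6 + (66 + 5312) = 6 + 5378 = 5384)
d = 2692/227 (d = 5384/454 = 5384*(1/454) = 2692/227 ≈ 11.859)
(25436 + d) + X(-84, 153) = (25436 + 2692/227) + √((-84)² + 153²) = 5776664/227 + √(7056 + 23409) = 5776664/227 + √30465 = 5776664/227 + 3*√3385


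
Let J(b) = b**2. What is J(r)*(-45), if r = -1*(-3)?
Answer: -405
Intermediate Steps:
r = 3
J(r)*(-45) = 3**2*(-45) = 9*(-45) = -405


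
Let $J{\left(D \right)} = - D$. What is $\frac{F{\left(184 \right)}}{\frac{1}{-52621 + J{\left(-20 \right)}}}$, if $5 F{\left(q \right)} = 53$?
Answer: $- \frac{2787853}{5} \approx -5.5757 \cdot 10^{5}$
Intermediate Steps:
$F{\left(q \right)} = \frac{53}{5}$ ($F{\left(q \right)} = \frac{1}{5} \cdot 53 = \frac{53}{5}$)
$\frac{F{\left(184 \right)}}{\frac{1}{-52621 + J{\left(-20 \right)}}} = \frac{53}{5 \frac{1}{-52621 - -20}} = \frac{53}{5 \frac{1}{-52621 + 20}} = \frac{53}{5 \frac{1}{-52601}} = \frac{53}{5 \left(- \frac{1}{52601}\right)} = \frac{53}{5} \left(-52601\right) = - \frac{2787853}{5}$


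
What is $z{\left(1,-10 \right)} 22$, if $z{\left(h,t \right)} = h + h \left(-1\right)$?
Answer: $0$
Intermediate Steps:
$z{\left(h,t \right)} = 0$ ($z{\left(h,t \right)} = h - h = 0$)
$z{\left(1,-10 \right)} 22 = 0 \cdot 22 = 0$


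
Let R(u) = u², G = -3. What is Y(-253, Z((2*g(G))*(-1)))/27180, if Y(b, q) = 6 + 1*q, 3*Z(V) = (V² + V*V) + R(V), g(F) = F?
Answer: 7/4530 ≈ 0.0015453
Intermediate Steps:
Z(V) = V² (Z(V) = ((V² + V*V) + V²)/3 = ((V² + V²) + V²)/3 = (2*V² + V²)/3 = (3*V²)/3 = V²)
Y(b, q) = 6 + q
Y(-253, Z((2*g(G))*(-1)))/27180 = (6 + ((2*(-3))*(-1))²)/27180 = (6 + (-6*(-1))²)*(1/27180) = (6 + 6²)*(1/27180) = (6 + 36)*(1/27180) = 42*(1/27180) = 7/4530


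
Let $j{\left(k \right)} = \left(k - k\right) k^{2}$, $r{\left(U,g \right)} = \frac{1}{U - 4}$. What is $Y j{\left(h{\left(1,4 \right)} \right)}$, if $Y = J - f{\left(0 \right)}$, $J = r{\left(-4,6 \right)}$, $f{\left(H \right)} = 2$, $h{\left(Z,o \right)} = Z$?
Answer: $0$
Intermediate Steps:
$r{\left(U,g \right)} = \frac{1}{-4 + U}$
$J = - \frac{1}{8}$ ($J = \frac{1}{-4 - 4} = \frac{1}{-8} = - \frac{1}{8} \approx -0.125$)
$j{\left(k \right)} = 0$ ($j{\left(k \right)} = 0 k^{2} = 0$)
$Y = - \frac{17}{8}$ ($Y = - \frac{1}{8} - 2 = - \frac{17}{8} \approx -2.125$)
$Y j{\left(h{\left(1,4 \right)} \right)} = \left(- \frac{17}{8}\right) 0 = 0$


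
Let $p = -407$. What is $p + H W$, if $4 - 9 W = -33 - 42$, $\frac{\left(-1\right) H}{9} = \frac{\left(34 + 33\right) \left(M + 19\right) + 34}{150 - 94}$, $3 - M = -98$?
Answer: $- \frac{330319}{28} \approx -11797.0$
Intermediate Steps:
$M = 101$ ($M = 3 - -98 = 3 + 98 = 101$)
$H = - \frac{36333}{28}$ ($H = - 9 \frac{\left(34 + 33\right) \left(101 + 19\right) + 34}{150 - 94} = - 9 \frac{67 \cdot 120 + 34}{56} = - 9 \left(8040 + 34\right) \frac{1}{56} = - 9 \cdot 8074 \cdot \frac{1}{56} = \left(-9\right) \frac{4037}{28} = - \frac{36333}{28} \approx -1297.6$)
$W = \frac{79}{9}$ ($W = \frac{4}{9} - \frac{-33 - 42}{9} = \frac{4}{9} - - \frac{25}{3} = \frac{4}{9} + \frac{25}{3} = \frac{79}{9} \approx 8.7778$)
$p + H W = -407 - \frac{318923}{28} = - \frac{330319}{28}$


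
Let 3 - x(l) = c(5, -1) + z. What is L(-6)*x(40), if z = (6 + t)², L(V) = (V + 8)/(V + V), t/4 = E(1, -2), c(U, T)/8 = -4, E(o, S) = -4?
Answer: 65/6 ≈ 10.833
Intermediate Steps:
c(U, T) = -32 (c(U, T) = 8*(-4) = -32)
t = -16 (t = 4*(-4) = -16)
L(V) = (8 + V)/(2*V) (L(V) = (8 + V)/((2*V)) = (8 + V)*(1/(2*V)) = (8 + V)/(2*V))
z = 100 (z = (6 - 16)² = (-10)² = 100)
x(l) = -65 (x(l) = 3 - (-32 + 100) = 3 - 1*68 = 3 - 68 = -65)
L(-6)*x(40) = ((½)*(8 - 6)/(-6))*(-65) = ((½)*(-⅙)*2)*(-65) = -⅙*(-65) = 65/6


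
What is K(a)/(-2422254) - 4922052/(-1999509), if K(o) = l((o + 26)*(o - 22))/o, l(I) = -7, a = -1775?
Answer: 7054122247915879/2865630215027550 ≈ 2.4616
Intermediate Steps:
K(o) = -7/o
K(a)/(-2422254) - 4922052/(-1999509) = -7/(-1775)/(-2422254) - 4922052/(-1999509) = -7*(-1/1775)*(-1/2422254) - 4922052*(-1/1999509) = (7/1775)*(-1/2422254) + 1640684/666503 = -7/4299500850 + 1640684/666503 = 7054122247915879/2865630215027550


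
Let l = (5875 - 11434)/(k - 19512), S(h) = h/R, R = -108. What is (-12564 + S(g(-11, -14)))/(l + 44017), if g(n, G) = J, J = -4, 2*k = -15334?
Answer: -9219850633/32301277254 ≈ -0.28543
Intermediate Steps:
k = -7667 (k = (½)*(-15334) = -7667)
g(n, G) = -4
S(h) = -h/108 (S(h) = h/(-108) = h*(-1/108) = -h/108)
l = 5559/27179 (l = (5875 - 11434)/(-7667 - 19512) = -5559/(-27179) = -5559*(-1/27179) = 5559/27179 ≈ 0.20453)
(-12564 + S(g(-11, -14)))/(l + 44017) = (-12564 - 1/108*(-4))/(5559/27179 + 44017) = (-12564 + 1/27)/(1196343602/27179) = -339227/27*27179/1196343602 = -9219850633/32301277254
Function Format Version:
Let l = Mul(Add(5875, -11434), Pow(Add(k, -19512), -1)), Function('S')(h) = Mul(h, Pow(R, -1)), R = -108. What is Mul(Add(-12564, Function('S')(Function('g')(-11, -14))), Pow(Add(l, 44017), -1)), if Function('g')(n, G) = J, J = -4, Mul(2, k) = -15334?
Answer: Rational(-9219850633, 32301277254) ≈ -0.28543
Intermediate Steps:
k = -7667 (k = Mul(Rational(1, 2), -15334) = -7667)
Function('g')(n, G) = -4
Function('S')(h) = Mul(Rational(-1, 108), h) (Function('S')(h) = Mul(h, Pow(-108, -1)) = Mul(h, Rational(-1, 108)) = Mul(Rational(-1, 108), h))
l = Rational(5559, 27179) (l = Mul(Add(5875, -11434), Pow(Add(-7667, -19512), -1)) = Mul(-5559, Pow(-27179, -1)) = Mul(-5559, Rational(-1, 27179)) = Rational(5559, 27179) ≈ 0.20453)
Mul(Add(-12564, Function('S')(Function('g')(-11, -14))), Pow(Add(l, 44017), -1)) = Mul(Add(-12564, Mul(Rational(-1, 108), -4)), Pow(Add(Rational(5559, 27179), 44017), -1)) = Mul(Add(-12564, Rational(1, 27)), Pow(Rational(1196343602, 27179), -1)) = Mul(Rational(-339227, 27), Rational(27179, 1196343602)) = Rational(-9219850633, 32301277254)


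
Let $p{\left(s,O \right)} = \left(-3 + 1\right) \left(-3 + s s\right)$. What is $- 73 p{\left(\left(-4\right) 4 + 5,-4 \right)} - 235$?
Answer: $16993$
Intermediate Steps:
$p{\left(s,O \right)} = 6 - 2 s^{2}$ ($p{\left(s,O \right)} = - 2 \left(-3 + s^{2}\right) = 6 - 2 s^{2}$)
$- 73 p{\left(\left(-4\right) 4 + 5,-4 \right)} - 235 = - 73 \left(6 - 2 \left(\left(-4\right) 4 + 5\right)^{2}\right) - 235 = - 73 \left(6 - 2 \left(-16 + 5\right)^{2}\right) - 235 = - 73 \left(6 - 2 \left(-11\right)^{2}\right) - 235 = - 73 \left(6 - 242\right) - 235 = \left(-73\right) \left(-236\right) - 235 = 17228 - 235 = 16993$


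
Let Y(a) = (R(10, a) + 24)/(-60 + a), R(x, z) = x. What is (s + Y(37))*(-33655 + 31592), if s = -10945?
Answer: 519399447/23 ≈ 2.2583e+7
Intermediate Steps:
Y(a) = 34/(-60 + a) (Y(a) = (10 + 24)/(-60 + a) = 34/(-60 + a))
(s + Y(37))*(-33655 + 31592) = (-10945 + 34/(-60 + 37))*(-33655 + 31592) = (-10945 + 34/(-23))*(-2063) = (-10945 + 34*(-1/23))*(-2063) = (-10945 - 34/23)*(-2063) = -251769/23*(-2063) = 519399447/23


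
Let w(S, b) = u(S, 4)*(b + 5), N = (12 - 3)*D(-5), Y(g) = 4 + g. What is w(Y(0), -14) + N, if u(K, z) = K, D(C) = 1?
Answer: -27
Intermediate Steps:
N = 9 (N = (12 - 3)*1 = 9*1 = 9)
w(S, b) = S*(5 + b) (w(S, b) = S*(b + 5) = S*(5 + b))
w(Y(0), -14) + N = (4 + 0)*(5 - 14) + 9 = 4*(-9) + 9 = -36 + 9 = -27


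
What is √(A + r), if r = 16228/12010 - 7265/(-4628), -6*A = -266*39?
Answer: 3*√37156799708835105/13895570 ≈ 41.616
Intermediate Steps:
A = 1729 (A = -(-133)*39/3 = -⅙*(-10374) = 1729)
r = 81177917/27791140 (r = 16228*(1/12010) - 7265*(-1/4628) = 8114/6005 + 7265/4628 = 81177917/27791140 ≈ 2.9210)
√(A + r) = √(1729 + 81177917/27791140) = √(48132058977/27791140) = 3*√37156799708835105/13895570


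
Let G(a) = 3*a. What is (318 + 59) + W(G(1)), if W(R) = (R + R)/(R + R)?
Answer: 378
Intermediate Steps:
W(R) = 1 (W(R) = (2*R)/((2*R)) = (2*R)*(1/(2*R)) = 1)
(318 + 59) + W(G(1)) = (318 + 59) + 1 = 377 + 1 = 378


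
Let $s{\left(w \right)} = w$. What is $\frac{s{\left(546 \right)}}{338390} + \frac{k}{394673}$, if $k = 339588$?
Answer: $\frac{4428025953}{5136669095} \approx 0.86204$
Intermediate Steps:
$\frac{s{\left(546 \right)}}{338390} + \frac{k}{394673} = \frac{546}{338390} + \frac{339588}{394673} = 546 \cdot \frac{1}{338390} + 339588 \cdot \frac{1}{394673} = \frac{21}{13015} + \frac{339588}{394673} = \frac{4428025953}{5136669095}$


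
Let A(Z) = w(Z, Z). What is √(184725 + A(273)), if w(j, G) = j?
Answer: √184998 ≈ 430.11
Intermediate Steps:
A(Z) = Z
√(184725 + A(273)) = √(184725 + 273) = √184998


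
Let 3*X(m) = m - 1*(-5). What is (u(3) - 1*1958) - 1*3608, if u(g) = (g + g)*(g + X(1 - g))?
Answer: -5542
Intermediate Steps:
X(m) = 5/3 + m/3 (X(m) = (m - 1*(-5))/3 = (m + 5)/3 = (5 + m)/3 = 5/3 + m/3)
u(g) = 2*g*(2 + 2*g/3) (u(g) = (g + g)*(g + (5/3 + (1 - g)/3)) = (2*g)*(g + (5/3 + (1/3 - g/3))) = (2*g)*(g + (2 - g/3)) = (2*g)*(2 + 2*g/3) = 2*g*(2 + 2*g/3))
(u(3) - 1*1958) - 1*3608 = ((4/3)*3*(3 + 3) - 1*1958) - 1*3608 = ((4/3)*3*6 - 1958) - 3608 = (24 - 1958) - 3608 = -1934 - 3608 = -5542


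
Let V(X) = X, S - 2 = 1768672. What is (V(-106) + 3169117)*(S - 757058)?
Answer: 3205822231776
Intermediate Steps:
S = 1768674 (S = 2 + 1768672 = 1768674)
(V(-106) + 3169117)*(S - 757058) = (-106 + 3169117)*(1768674 - 757058) = 3169011*1011616 = 3205822231776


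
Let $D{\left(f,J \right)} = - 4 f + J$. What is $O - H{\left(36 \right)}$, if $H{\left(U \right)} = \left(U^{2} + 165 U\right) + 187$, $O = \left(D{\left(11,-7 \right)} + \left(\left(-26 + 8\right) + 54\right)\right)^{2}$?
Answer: $-7198$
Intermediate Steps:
$D{\left(f,J \right)} = J - 4 f$
$O = 225$ ($O = \left(\left(-7 - 44\right) + \left(\left(-26 + 8\right) + 54\right)\right)^{2} = \left(\left(-7 - 44\right) + \left(-18 + 54\right)\right)^{2} = \left(-51 + 36\right)^{2} = \left(-15\right)^{2} = 225$)
$H{\left(U \right)} = 187 + U^{2} + 165 U$
$O - H{\left(36 \right)} = 225 - \left(187 + 36^{2} + 165 \cdot 36\right) = 225 - \left(187 + 1296 + 5940\right) = 225 - 7423 = -7198$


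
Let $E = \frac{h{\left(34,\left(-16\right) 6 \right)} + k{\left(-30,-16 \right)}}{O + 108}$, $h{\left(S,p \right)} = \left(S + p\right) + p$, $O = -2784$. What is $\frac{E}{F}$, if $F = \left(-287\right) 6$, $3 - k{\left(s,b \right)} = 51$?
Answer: $- \frac{103}{2304036} \approx -4.4704 \cdot 10^{-5}$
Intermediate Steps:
$k{\left(s,b \right)} = -48$ ($k{\left(s,b \right)} = 3 - 51 = -48$)
$h{\left(S,p \right)} = S + 2 p$
$F = -1722$
$E = \frac{103}{1338}$ ($E = \frac{\left(34 + 2 \left(\left(-16\right) 6\right)\right) - 48}{-2784 + 108} = \frac{\left(34 + 2 \left(-96\right)\right) - 48}{-2676} = \left(\left(34 - 192\right) - 48\right) \left(- \frac{1}{2676}\right) = \left(-158 - 48\right) \left(- \frac{1}{2676}\right) = \left(-206\right) \left(- \frac{1}{2676}\right) = \frac{103}{1338} \approx 0.076981$)
$\frac{E}{F} = \frac{103}{1338 \left(-1722\right)} = \frac{103}{1338} \left(- \frac{1}{1722}\right) = - \frac{103}{2304036}$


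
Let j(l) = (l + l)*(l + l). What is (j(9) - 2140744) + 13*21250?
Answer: -1864170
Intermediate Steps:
j(l) = 4*l² (j(l) = (2*l)*(2*l) = 4*l²)
(j(9) - 2140744) + 13*21250 = (4*9² - 2140744) + 13*21250 = (4*81 - 2140744) + 276250 = (324 - 2140744) + 276250 = -2140420 + 276250 = -1864170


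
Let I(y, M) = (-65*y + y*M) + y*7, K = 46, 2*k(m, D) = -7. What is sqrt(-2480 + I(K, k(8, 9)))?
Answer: I*sqrt(5309) ≈ 72.863*I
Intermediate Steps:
k(m, D) = -7/2 (k(m, D) = (1/2)*(-7) = -7/2)
I(y, M) = -58*y + M*y (I(y, M) = (-65*y + M*y) + 7*y = -58*y + M*y)
sqrt(-2480 + I(K, k(8, 9))) = sqrt(-2480 + 46*(-58 - 7/2)) = sqrt(-2480 + 46*(-123/2)) = sqrt(-2480 - 2829) = sqrt(-5309) = I*sqrt(5309)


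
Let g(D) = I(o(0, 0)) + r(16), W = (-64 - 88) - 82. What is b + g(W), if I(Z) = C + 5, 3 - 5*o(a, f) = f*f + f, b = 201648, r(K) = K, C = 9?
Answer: 201678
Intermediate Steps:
o(a, f) = 3/5 - f/5 - f**2/5 (o(a, f) = 3/5 - (f*f + f)/5 = 3/5 - (f**2 + f)/5 = 3/5 - (f + f**2)/5 = 3/5 + (-f/5 - f**2/5) = 3/5 - f/5 - f**2/5)
I(Z) = 14 (I(Z) = 9 + 5 = 14)
W = -234 (W = -152 - 82 = -234)
g(D) = 30 (g(D) = 14 + 16 = 30)
b + g(W) = 201648 + 30 = 201678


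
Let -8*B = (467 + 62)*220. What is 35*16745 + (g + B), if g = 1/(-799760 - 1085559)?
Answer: 2155023309543/3770638 ≈ 5.7153e+5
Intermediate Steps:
g = -1/1885319 (g = 1/(-1885319) = -1/1885319 ≈ -5.3041e-7)
B = -29095/2 (B = -(467 + 62)*220/8 = -529*220/8 = -⅛*116380 = -29095/2 ≈ -14548.)
35*16745 + (g + B) = 35*16745 + (-1/1885319 - 29095/2) = 586075 - 54853356307/3770638 = 2155023309543/3770638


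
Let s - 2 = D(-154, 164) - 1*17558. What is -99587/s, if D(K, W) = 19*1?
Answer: 99587/17537 ≈ 5.6787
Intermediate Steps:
D(K, W) = 19
s = -17537 (s = 2 + (19 - 1*17558) = 2 + (19 - 17558) = 2 - 17539 = -17537)
-99587/s = -99587/(-17537) = -99587*(-1/17537) = 99587/17537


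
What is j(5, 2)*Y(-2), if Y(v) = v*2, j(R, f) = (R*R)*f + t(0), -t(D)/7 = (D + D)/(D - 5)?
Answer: -200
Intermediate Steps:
t(D) = -14*D/(-5 + D) (t(D) = -7*(D + D)/(D - 5) = -7*2*D/(-5 + D) = -14*D/(-5 + D))
j(R, f) = f*R² (j(R, f) = (R*R)*f - 14*0/(-5 + 0) = R²*f - 14*0/(-5) = f*R² - 14*0*(-⅕) = f*R² + 0 = f*R²)
Y(v) = 2*v
j(5, 2)*Y(-2) = (2*5²)*(2*(-2)) = (2*25)*(-4) = 50*(-4) = -200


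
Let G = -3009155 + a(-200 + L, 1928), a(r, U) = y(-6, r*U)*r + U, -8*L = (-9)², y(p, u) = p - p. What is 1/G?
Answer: -1/3007227 ≈ -3.3253e-7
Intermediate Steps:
y(p, u) = 0
L = -81/8 (L = -⅛*(-9)² = -⅛*81 = -81/8 ≈ -10.125)
a(r, U) = U (a(r, U) = 0*r + U = 0 + U = U)
G = -3007227 (G = -3009155 + 1928 = -3007227)
1/G = 1/(-3007227) = -1/3007227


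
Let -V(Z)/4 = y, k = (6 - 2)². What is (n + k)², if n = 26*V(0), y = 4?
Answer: 160000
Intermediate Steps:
k = 16 (k = 4² = 16)
V(Z) = -16 (V(Z) = -4*4 = -16)
n = -416 (n = 26*(-16) = -416)
(n + k)² = (-416 + 16)² = (-400)² = 160000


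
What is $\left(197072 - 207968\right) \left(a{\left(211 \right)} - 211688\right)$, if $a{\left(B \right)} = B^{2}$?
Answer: $1821451632$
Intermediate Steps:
$\left(197072 - 207968\right) \left(a{\left(211 \right)} - 211688\right) = \left(197072 - 207968\right) \left(211^{2} - 211688\right) = \left(197072 - 207968\right) \left(44521 - 211688\right) = \left(-10896\right) \left(-167167\right) = 1821451632$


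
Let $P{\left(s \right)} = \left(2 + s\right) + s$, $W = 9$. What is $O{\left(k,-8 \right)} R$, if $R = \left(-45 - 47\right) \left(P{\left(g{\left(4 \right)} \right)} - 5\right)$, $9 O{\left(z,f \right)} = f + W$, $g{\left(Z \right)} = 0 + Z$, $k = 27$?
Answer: $- \frac{460}{9} \approx -51.111$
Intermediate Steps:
$g{\left(Z \right)} = Z$
$O{\left(z,f \right)} = 1 + \frac{f}{9}$ ($O{\left(z,f \right)} = \frac{f + 9}{9} = \frac{9 + f}{9} = 1 + \frac{f}{9}$)
$P{\left(s \right)} = 2 + 2 s$
$R = -460$ ($R = \left(-45 - 47\right) \left(\left(2 + 2 \cdot 4\right) - 5\right) = - 92 \left(\left(2 + 8\right) - 5\right) = - 92 \left(10 - 5\right) = \left(-92\right) 5 = -460$)
$O{\left(k,-8 \right)} R = \left(1 + \frac{1}{9} \left(-8\right)\right) \left(-460\right) = \left(1 - \frac{8}{9}\right) \left(-460\right) = \frac{1}{9} \left(-460\right) = - \frac{460}{9}$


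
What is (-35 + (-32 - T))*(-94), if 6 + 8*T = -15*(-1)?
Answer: 25615/4 ≈ 6403.8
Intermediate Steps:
T = 9/8 (T = -3/4 + (-15*(-1))/8 = -3/4 + (1/8)*15 = -3/4 + 15/8 = 9/8 ≈ 1.1250)
(-35 + (-32 - T))*(-94) = (-35 + (-32 - 1*9/8))*(-94) = (-35 + (-32 - 9/8))*(-94) = (-35 - 265/8)*(-94) = -545/8*(-94) = 25615/4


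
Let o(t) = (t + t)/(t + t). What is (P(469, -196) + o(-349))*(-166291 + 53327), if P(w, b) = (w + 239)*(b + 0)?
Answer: 15675675388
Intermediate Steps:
o(t) = 1 (o(t) = (2*t)/((2*t)) = (2*t)*(1/(2*t)) = 1)
P(w, b) = b*(239 + w) (P(w, b) = (239 + w)*b = b*(239 + w))
(P(469, -196) + o(-349))*(-166291 + 53327) = (-196*(239 + 469) + 1)*(-166291 + 53327) = (-196*708 + 1)*(-112964) = (-138768 + 1)*(-112964) = -138767*(-112964) = 15675675388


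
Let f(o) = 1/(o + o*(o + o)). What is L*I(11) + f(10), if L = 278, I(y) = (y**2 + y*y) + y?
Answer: 14770141/210 ≈ 70334.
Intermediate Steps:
f(o) = 1/(o + 2*o**2) (f(o) = 1/(o + o*(2*o)) = 1/(o + 2*o**2))
I(y) = y + 2*y**2 (I(y) = (y**2 + y**2) + y = 2*y**2 + y = y + 2*y**2)
L*I(11) + f(10) = 278*(11*(1 + 2*11)) + 1/(10*(1 + 2*10)) = 278*(11*(1 + 22)) + 1/(10*(1 + 20)) = 278*(11*23) + (1/10)/21 = 278*253 + (1/10)*(1/21) = 70334 + 1/210 = 14770141/210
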